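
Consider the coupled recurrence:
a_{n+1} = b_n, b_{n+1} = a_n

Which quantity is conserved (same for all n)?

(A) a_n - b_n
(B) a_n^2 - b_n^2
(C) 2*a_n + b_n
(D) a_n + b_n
D

Replace a_n by a_{n+1} = b_n and b_n by b_{n+1} = a_n in each option and simplify:
(A) a_n - b_n  ->  (b_n) - (a_n) = -a_n + b_n   [not conserved]
(B) a_n^2 - b_n^2  ->  (b_n)^2 - (a_n)^2 = -a_n^2 + b_n^2   [not conserved]
(C) 2*a_n + b_n  ->  2*(b_n) + (a_n) = a_n + 2*b_n   [not conserved]
(D) a_n + b_n  ->  (b_n) + (a_n) = a_n + b_n   [conserved]

Only (D) a_n + b_n returns to itself after one step, so it is the conserved quantity.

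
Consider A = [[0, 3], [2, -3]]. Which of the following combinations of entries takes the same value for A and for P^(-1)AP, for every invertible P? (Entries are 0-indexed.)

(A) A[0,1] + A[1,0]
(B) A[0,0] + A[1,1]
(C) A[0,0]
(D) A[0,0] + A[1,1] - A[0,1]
B

A[0,0] + A[1,1] is the trace of A. By the cyclic property of the trace, tr(P^(-1)AP) = tr(APP^(-1)) = tr(A), so it is the same for every matrix similar to A.

The other combinations are not similarity invariants. For example, take P = [[1, 1], [0, 1]] (det P = 1), so P^(-1) = [[1, -1], [0, 1]] and
B = P^(-1)AP = [[-2, 4], [2, -1]].
Evaluating each option on A and on B:
(A) A[0,1] + A[1,0]: 5 for A, 6 for B -> changes
(B) A[0,0] + A[1,1]: -3 for A, -3 for B -> unchanged
(C) A[0,0]: 0 for A, -2 for B -> changes
(D) A[0,0] + A[1,1] - A[0,1]: -6 for A, -7 for B -> changes

Only (B) A[0,0] + A[1,1] = -3 survives (and it does so for every P, not just this one), so it is the invariant.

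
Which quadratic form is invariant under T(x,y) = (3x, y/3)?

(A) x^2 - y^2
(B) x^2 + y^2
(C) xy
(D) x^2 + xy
C

T multiplies x by 3 and divides y by 3.
Substitute the transformed coordinates into each option and compare with the original:
(A) x^2 - y^2  ->  (3x)^2 - (y/3)^2 = 9x^2 - y^2/9   [differs from x^2 - y^2: not invariant]
(B) x^2 + y^2  ->  (3x)^2 + (y/3)^2 = 9x^2 + y^2/9   [differs from x^2 + y^2: not invariant]
(C) xy  ->  (3x)(y/3) = xy   [equals xy: invariant]
(D) x^2 + xy  ->  (3x)^2 + (3x)(y/3) = 9x^2 + xy   [differs from x^2 + xy: not invariant]

Only option (C), xy, is unchanged by the transformation.
The factors 3 and 1/3 cancel only in the pure product xy.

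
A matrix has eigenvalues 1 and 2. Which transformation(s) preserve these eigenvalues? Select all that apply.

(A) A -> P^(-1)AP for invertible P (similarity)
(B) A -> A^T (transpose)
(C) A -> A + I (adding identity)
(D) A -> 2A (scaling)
A and B

Eigenvalues are preserved by:
1. Similarity transformations: A -> P^(-1)AP (same characteristic polynomial)
2. Transpose: A^T has the same eigenvalues as A

Eigenvalues are NOT preserved by:
- Adding identity: eigenvalues become 1+1, 2+1
- Scaling: eigenvalues become 2, 4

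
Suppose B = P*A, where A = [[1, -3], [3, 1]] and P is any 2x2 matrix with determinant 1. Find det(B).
10

By the multiplicative property of determinants, det(B) = det(P*A) = det(P) * det(A) = det(A),
so the determinant is invariant under multiplication by any determinant-1 matrix; we just need det(A).

det(A) = (1)(1) - (-3)(3) = 1 - (-9) = 10

Therefore det(B) = 1 * 10 = 10.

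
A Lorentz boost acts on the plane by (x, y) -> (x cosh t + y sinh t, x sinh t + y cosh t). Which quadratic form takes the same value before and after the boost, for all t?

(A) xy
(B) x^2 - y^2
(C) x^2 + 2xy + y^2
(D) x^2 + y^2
B

Write x' = x cosh t + y sinh t, y' = x sinh t + y cosh t and substitute into each option:
(A) xy: (x cosh t + y sinh t)(x sinh t + y cosh t) = xy(cosh^2 t + sinh^2 t) + (x^2 + y^2) sinh t cosh t = xy cosh 2t + (x^2 + y^2)(sinh 2t)/2   [not invariant for t != 0]
(B) x^2 - y^2: (x cosh t + y sinh t)^2 - (x sinh t + y cosh t)^2 = x^2(cosh^2 t - sinh^2 t) + 2xy(cosh t sinh t - sinh t cosh t) + y^2(sinh^2 t - cosh^2 t) = x^2 - y^2   [invariant, using cosh^2 t - sinh^2 t = 1]
(C) x^2 + 2xy + y^2: (x' + y')^2 with x' + y' = (x + y)(cosh t + sinh t) = (x + y)e^t, so it becomes (x + y)^2 e^(2t)   [not invariant for t != 0]
(D) x^2 + y^2: (x cosh t + y sinh t)^2 + (x sinh t + y cosh t)^2 = (x^2 + y^2)(cosh^2 t + sinh^2 t) + 4xy sinh t cosh t = (x^2 + y^2) cosh 2t + 2xy sinh 2t   [not invariant for t != 0]

Only (B) x^2 - y^2 is unchanged; it is the Minkowski form preserved by Lorentz boosts, just as x^2 + y^2 is preserved by ordinary rotations.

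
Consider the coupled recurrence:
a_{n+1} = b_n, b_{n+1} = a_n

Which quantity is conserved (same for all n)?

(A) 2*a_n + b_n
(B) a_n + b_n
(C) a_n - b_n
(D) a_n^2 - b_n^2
B

Replace a_n by a_{n+1} = b_n and b_n by b_{n+1} = a_n in each option and simplify:
(A) 2*a_n + b_n  ->  2*(b_n) + (a_n) = a_n + 2*b_n   [not conserved]
(B) a_n + b_n  ->  (b_n) + (a_n) = a_n + b_n   [conserved]
(C) a_n - b_n  ->  (b_n) - (a_n) = -a_n + b_n   [not conserved]
(D) a_n^2 - b_n^2  ->  (b_n)^2 - (a_n)^2 = -a_n^2 + b_n^2   [not conserved]

Only (B) a_n + b_n returns to itself after one step, so it is the conserved quantity.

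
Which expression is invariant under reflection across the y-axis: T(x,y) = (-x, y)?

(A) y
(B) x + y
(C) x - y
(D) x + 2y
A

The map is reflection across the y-axis: T(x,y) = (-x, y).
Substitute the transformed coordinates into each option and compare with the original:
(A) y  ->  (y) = y   [equals y: invariant]
(B) x + y  ->  (-x) + (y) = -x + y   [differs from x + y: not invariant]
(C) x - y  ->  (-x) - (y) = -x - y   [differs from x - y: not invariant]
(D) x + 2y  ->  (-x) + 2(y) = -x + 2y   [differs from x + 2y: not invariant]

Only option (A), y, is unchanged by the transformation.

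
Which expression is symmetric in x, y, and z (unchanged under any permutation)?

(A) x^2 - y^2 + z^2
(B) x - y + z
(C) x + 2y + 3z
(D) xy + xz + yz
D

A symmetric expression is unchanged when the variables are permuted; here the transformation to test is the swap (x, y) -> (y, x).
A symmetric expression must survive every permutation; the single swap x <-> y already eliminates the distractors, and the keyed expression is also unchanged by x <-> z and y <-> z (each variable enters it in exactly the same way).
Substitute the transformed coordinates into each option and compare with the original:
(A) x^2 - y^2 + z^2  ->  (y)^2 - (x)^2 + z^2 = -x^2 + y^2 + z^2   [differs from x^2 - y^2 + z^2: not invariant]
(B) x - y + z  ->  (y) - (x) + z = -x + y + z   [differs from x - y + z: not invariant]
(C) x + 2y + 3z  ->  (y) + 2(x) + 3z = 2x + y + 3z   [differs from x + 2y + 3z: not invariant]
(D) xy + xz + yz  ->  (y)(x) + (y)z + (x)z = xy + xz + yz   [equals xy + xz + yz: invariant]

Only option (D), xy + xz + yz, is unchanged by the transformation.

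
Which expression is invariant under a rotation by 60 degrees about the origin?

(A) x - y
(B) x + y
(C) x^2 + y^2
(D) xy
C

A rotation by 60 degrees sends (x, y) to (x/2 - sqrt(3)y/2, sqrt(3)x/2 + y/2).
Substitute the transformed coordinates into each option and compare with the original:
(A) x - y  ->  (x/2 - sqrt(3)y/2) - (sqrt(3)x/2 + y/2) = -sqrt(3)x/2 + x/2 - sqrt(3)y/2 - y/2   [differs from x - y: not invariant]
(B) x + y  ->  (x/2 - sqrt(3)y/2) + (sqrt(3)x/2 + y/2) = x/2 + sqrt(3)x/2 - sqrt(3)y/2 + y/2   [differs from x + y: not invariant]
(C) x^2 + y^2  ->  (x/2 - sqrt(3)y/2)^2 + (sqrt(3)x/2 + y/2)^2 = x^2 + y^2   [equals x^2 + y^2: invariant]
(D) xy  ->  (x/2 - sqrt(3)y/2)(sqrt(3)x/2 + y/2) = sqrt(3)x^2/4 - xy/2 - sqrt(3)y^2/4   [differs from xy: not invariant]

Only option (C), x^2 + y^2, is unchanged by the transformation.
Geometrically, x^2 + y^2 is the squared distance from the origin, which every rotation about the origin preserves.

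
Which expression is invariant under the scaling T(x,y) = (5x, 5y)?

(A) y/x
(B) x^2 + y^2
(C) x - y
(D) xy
A

Under the uniform scaling T(x,y) = (5x, 5y):
Substitute the transformed coordinates into each option and compare with the original:
(A) y/x  ->  (5y)/(5x) = y/x   [equals y/x: invariant]
(B) x^2 + y^2  ->  (5x)^2 + (5y)^2 = 25x^2 + 25y^2   [differs from x^2 + y^2: not invariant]
(C) x - y  ->  (5x) - (5y) = 5x - 5y   [differs from x - y: not invariant]
(D) xy  ->  (5x)(5y) = 25xy   [differs from xy: not invariant]

Only option (A), y/x, is unchanged by the transformation.
The common factor 5 cancels in a ratio of coordinates, while sums, products and sums of squares pick up factors of 5 or 25.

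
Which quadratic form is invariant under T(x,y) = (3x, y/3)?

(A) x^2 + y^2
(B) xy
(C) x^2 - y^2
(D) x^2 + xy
B

T multiplies x by 3 and divides y by 3.
Substitute the transformed coordinates into each option and compare with the original:
(A) x^2 + y^2  ->  (3x)^2 + (y/3)^2 = 9x^2 + y^2/9   [differs from x^2 + y^2: not invariant]
(B) xy  ->  (3x)(y/3) = xy   [equals xy: invariant]
(C) x^2 - y^2  ->  (3x)^2 - (y/3)^2 = 9x^2 - y^2/9   [differs from x^2 - y^2: not invariant]
(D) x^2 + xy  ->  (3x)^2 + (3x)(y/3) = 9x^2 + xy   [differs from x^2 + xy: not invariant]

Only option (B), xy, is unchanged by the transformation.
The factors 3 and 1/3 cancel only in the pure product xy.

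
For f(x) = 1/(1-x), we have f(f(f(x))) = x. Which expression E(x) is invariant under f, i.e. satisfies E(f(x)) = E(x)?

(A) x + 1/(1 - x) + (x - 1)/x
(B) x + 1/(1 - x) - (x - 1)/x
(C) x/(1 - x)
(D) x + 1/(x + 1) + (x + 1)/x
A

Replace x by f(x) = 1/(1 - x) in each option and simplify. As a quick numerical cross-check, also compare E(3) with E(f(3)) = E(-1/2).

(A) x + 1/(1 - x) + (x - 1)/x  ->  (1/(1 - x)) + 1/(1 - (1/(1 - x))) + ((1/(1 - x)) - 1)/(1/(1 - x)), which simplifies back to x + 1/(1 - x) + (x - 1)/x; check: E(3) = 19/6, E(-1/2) = 19/6.   [invariant]
(B) x + 1/(1 - x) - (x - 1)/x  ->  (1/(1 - x)) + 1/(1 - (1/(1 - x))) - ((1/(1 - x)) - 1)/(1/(1 - x)) = (x^2(1 - x) - x + (x - 1)^2)/(x(x - 1)); check: E(3) = 11/6 but E(-1/2) = -17/6.   [not invariant]
(C) x/(1 - x)  ->  (1/(1 - x))/(1 - (1/(1 - x))) = -1/x; check: E(3) = -3/2 but E(-1/2) = -1/3.   [not invariant]
(D) x + 1/(x + 1) + (x + 1)/x  ->  (1/(1 - x)) + 1/((1/(1 - x)) + 1) + ((1/(1 - x)) + 1)/(1/(1 - x)) = (-x^3 + 6x^2 - 11x + 7)/(x^2 - 3x + 2); check: E(3) = 55/12 but E(-1/2) = 1/2.   [not invariant]

Only (A) is unchanged. Indeed f(f(x)) = 1/(1 - 1/(1-x)) = (1-x)/(-x) = (x-1)/x, so E(x) = x + f(x) + f(f(x)) is the sum over the whole 3-cycle; applying f just permutes the three terms cyclically (x -> f(x) -> f(f(x)) -> x), leaving the sum unchanged.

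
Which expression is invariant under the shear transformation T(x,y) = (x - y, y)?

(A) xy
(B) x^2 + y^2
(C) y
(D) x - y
C

Under the shear T(x,y) = (x - y, y):
Substitute the transformed coordinates into each option and compare with the original:
(A) xy  ->  (x - y)(y) = xy - y^2   [differs from xy: not invariant]
(B) x^2 + y^2  ->  (x - y)^2 + (y)^2 = x^2 - 2xy + 2y^2   [differs from x^2 + y^2: not invariant]
(C) y  ->  (y) = y   [equals y: invariant]
(D) x - y  ->  (x - y) - (y) = x - 2y   [differs from x - y: not invariant]

Only option (C), y, is unchanged by the transformation.
A horizontal shear moves points parallel to the x-axis, so the y-coordinate (and any function of y alone) is unchanged.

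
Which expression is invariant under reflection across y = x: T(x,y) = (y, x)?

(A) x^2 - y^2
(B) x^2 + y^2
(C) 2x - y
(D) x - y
B

The map is reflection across y = x: T(x,y) = (y, x).
Substitute the transformed coordinates into each option and compare with the original:
(A) x^2 - y^2  ->  (y)^2 - (x)^2 = -x^2 + y^2   [differs from x^2 - y^2: not invariant]
(B) x^2 + y^2  ->  (y)^2 + (x)^2 = x^2 + y^2   [equals x^2 + y^2: invariant]
(C) 2x - y  ->  2(y) - (x) = -x + 2y   [differs from 2x - y: not invariant]
(D) x - y  ->  (y) - (x) = -x + y   [differs from x - y: not invariant]

Only option (B), x^2 + y^2, is unchanged by the transformation.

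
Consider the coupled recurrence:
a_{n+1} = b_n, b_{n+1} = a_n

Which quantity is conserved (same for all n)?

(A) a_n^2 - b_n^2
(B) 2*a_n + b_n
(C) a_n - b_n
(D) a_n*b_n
D

Replace a_n by a_{n+1} = b_n and b_n by b_{n+1} = a_n in each option and simplify:
(A) a_n^2 - b_n^2  ->  (b_n)^2 - (a_n)^2 = -a_n^2 + b_n^2   [not conserved]
(B) 2*a_n + b_n  ->  2*(b_n) + (a_n) = a_n + 2*b_n   [not conserved]
(C) a_n - b_n  ->  (b_n) - (a_n) = -a_n + b_n   [not conserved]
(D) a_n*b_n  ->  (b_n)*(a_n) = a_n*b_n   [conserved]

Only (D) a_n*b_n returns to itself after one step, so it is the conserved quantity.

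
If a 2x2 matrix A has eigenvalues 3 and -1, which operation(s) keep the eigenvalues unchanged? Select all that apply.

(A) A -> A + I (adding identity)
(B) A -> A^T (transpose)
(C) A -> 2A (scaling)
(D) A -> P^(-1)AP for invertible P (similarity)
B and D

Eigenvalues are preserved by:
1. Similarity transformations: A -> P^(-1)AP (same characteristic polynomial)
2. Transpose: A^T has the same eigenvalues as A

Eigenvalues are NOT preserved by:
- Adding identity: eigenvalues become 3+1, -1+1
- Scaling: eigenvalues become 6, -2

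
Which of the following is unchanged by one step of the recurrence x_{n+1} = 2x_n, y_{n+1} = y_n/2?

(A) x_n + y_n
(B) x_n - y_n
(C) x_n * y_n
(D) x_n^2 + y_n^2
C

For the recurrence x_{n+1} = 2x_n, y_{n+1} = y_n/2:

x_{n+1} * y_{n+1} = (2x_n) * (y_n/2) = x_n * y_n
The product is conserved.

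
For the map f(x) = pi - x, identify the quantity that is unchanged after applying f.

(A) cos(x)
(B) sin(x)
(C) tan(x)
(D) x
B

For f(x) = pi - x:
sin(pi - x) = sin(x), so sine is invariant under this transformation.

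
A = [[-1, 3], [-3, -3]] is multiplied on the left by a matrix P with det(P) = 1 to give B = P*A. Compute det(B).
12

By the multiplicative property of determinants, det(B) = det(P*A) = det(P) * det(A) = det(A),
so the determinant is invariant under multiplication by any determinant-1 matrix; we just need det(A).

det(A) = (-1)(-3) - (3)(-3) = 3 - (-9) = 12

Therefore det(B) = 1 * 12 = 12.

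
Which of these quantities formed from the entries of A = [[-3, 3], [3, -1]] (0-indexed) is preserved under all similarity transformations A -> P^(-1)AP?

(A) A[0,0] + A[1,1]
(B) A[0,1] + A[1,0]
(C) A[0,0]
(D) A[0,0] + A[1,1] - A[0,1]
A

A[0,0] + A[1,1] is the trace of A. By the cyclic property of the trace, tr(P^(-1)AP) = tr(APP^(-1)) = tr(A), so it is the same for every matrix similar to A.

The other combinations are not similarity invariants. For example, take P = [[1, 2], [0, 1]] (det P = 1), so P^(-1) = [[1, -2], [0, 1]] and
B = P^(-1)AP = [[-9, -13], [3, 5]].
Evaluating each option on A and on B:
(A) A[0,0] + A[1,1]: -4 for A, -4 for B -> unchanged
(B) A[0,1] + A[1,0]: 6 for A, -10 for B -> changes
(C) A[0,0]: -3 for A, -9 for B -> changes
(D) A[0,0] + A[1,1] - A[0,1]: -7 for A, 9 for B -> changes

Only (A) A[0,0] + A[1,1] = -4 survives (and it does so for every P, not just this one), so it is the invariant.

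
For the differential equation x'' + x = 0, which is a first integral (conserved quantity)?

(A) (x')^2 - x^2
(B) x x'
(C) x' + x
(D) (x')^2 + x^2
D

A first integral I satisfies dI/dt = 0 along every solution. Differentiate each option and use the equation of motion:
(A) d/dt[(x')^2 - x^2] = 2x'x'' - 2x x' = -4x x', not identically 0
(B) d/dt[x x'] = (x')^2 + x x'' = (x')^2 - x^2, not identically 0
(C) d/dt[x' + x] = x'' + x' = -x + x', not identically 0
(D) d/dt[(x')^2 + x^2] = 2x'x'' + 2x x' = 2x'(-x) + 2x x' = 0

Only (D) has zero time-derivative. So the energy-like quantity (x')^2 + x^2 is the first integral.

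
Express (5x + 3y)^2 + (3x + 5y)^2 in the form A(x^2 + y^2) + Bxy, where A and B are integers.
34(x^2 + y^2) + 60xy

Expanding: (5x + 3y)^2 = 25x^2 + 30xy + 9y^2
(3x + 5y)^2 = 9x^2 + 30xy + 25y^2
Sum = (25+9)(x^2+y^2) + 60xy = 34(x^2 + y^2) + 60xy
This is symmetric in x and y.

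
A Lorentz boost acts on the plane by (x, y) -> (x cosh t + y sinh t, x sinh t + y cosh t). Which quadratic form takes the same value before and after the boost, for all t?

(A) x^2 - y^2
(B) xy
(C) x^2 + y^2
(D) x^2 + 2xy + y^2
A

Write x' = x cosh t + y sinh t, y' = x sinh t + y cosh t and substitute into each option:
(A) x^2 - y^2: (x cosh t + y sinh t)^2 - (x sinh t + y cosh t)^2 = x^2(cosh^2 t - sinh^2 t) + 2xy(cosh t sinh t - sinh t cosh t) + y^2(sinh^2 t - cosh^2 t) = x^2 - y^2   [invariant, using cosh^2 t - sinh^2 t = 1]
(B) xy: (x cosh t + y sinh t)(x sinh t + y cosh t) = xy(cosh^2 t + sinh^2 t) + (x^2 + y^2) sinh t cosh t = xy cosh 2t + (x^2 + y^2)(sinh 2t)/2   [not invariant for t != 0]
(C) x^2 + y^2: (x cosh t + y sinh t)^2 + (x sinh t + y cosh t)^2 = (x^2 + y^2)(cosh^2 t + sinh^2 t) + 4xy sinh t cosh t = (x^2 + y^2) cosh 2t + 2xy sinh 2t   [not invariant for t != 0]
(D) x^2 + 2xy + y^2: (x' + y')^2 with x' + y' = (x + y)(cosh t + sinh t) = (x + y)e^t, so it becomes (x + y)^2 e^(2t)   [not invariant for t != 0]

Only (A) x^2 - y^2 is unchanged; it is the Minkowski form preserved by Lorentz boosts, just as x^2 + y^2 is preserved by ordinary rotations.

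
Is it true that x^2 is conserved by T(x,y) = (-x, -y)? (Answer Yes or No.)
Yes

Substitute T(x,y) = (-x, -y) into the expression and compare with the original.

Original: x^2
After applying T: (-x)^2 = x^2

This is identical to the original x^2, so the expression is invariant.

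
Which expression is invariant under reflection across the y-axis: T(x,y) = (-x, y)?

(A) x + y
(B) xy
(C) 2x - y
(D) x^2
D

The map is reflection across the y-axis: T(x,y) = (-x, y).
Substitute the transformed coordinates into each option and compare with the original:
(A) x + y  ->  (-x) + (y) = -x + y   [differs from x + y: not invariant]
(B) xy  ->  (-x)(y) = -xy   [differs from xy: not invariant]
(C) 2x - y  ->  2(-x) - (y) = -2x - y   [differs from 2x - y: not invariant]
(D) x^2  ->  (-x)^2 = x^2   [equals x^2: invariant]

Only option (D), x^2, is unchanged by the transformation.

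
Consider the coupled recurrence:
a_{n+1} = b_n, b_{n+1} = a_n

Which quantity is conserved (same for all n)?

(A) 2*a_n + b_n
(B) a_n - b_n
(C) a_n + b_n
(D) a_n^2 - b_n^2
C

Replace a_n by a_{n+1} = b_n and b_n by b_{n+1} = a_n in each option and simplify:
(A) 2*a_n + b_n  ->  2*(b_n) + (a_n) = a_n + 2*b_n   [not conserved]
(B) a_n - b_n  ->  (b_n) - (a_n) = -a_n + b_n   [not conserved]
(C) a_n + b_n  ->  (b_n) + (a_n) = a_n + b_n   [conserved]
(D) a_n^2 - b_n^2  ->  (b_n)^2 - (a_n)^2 = -a_n^2 + b_n^2   [not conserved]

Only (C) a_n + b_n returns to itself after one step, so it is the conserved quantity.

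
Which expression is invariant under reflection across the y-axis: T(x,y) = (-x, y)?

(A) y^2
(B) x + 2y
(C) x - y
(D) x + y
A

The map is reflection across the y-axis: T(x,y) = (-x, y).
Substitute the transformed coordinates into each option and compare with the original:
(A) y^2  ->  (y)^2 = y^2   [equals y^2: invariant]
(B) x + 2y  ->  (-x) + 2(y) = -x + 2y   [differs from x + 2y: not invariant]
(C) x - y  ->  (-x) - (y) = -x - y   [differs from x - y: not invariant]
(D) x + y  ->  (-x) + (y) = -x + y   [differs from x + y: not invariant]

Only option (A), y^2, is unchanged by the transformation.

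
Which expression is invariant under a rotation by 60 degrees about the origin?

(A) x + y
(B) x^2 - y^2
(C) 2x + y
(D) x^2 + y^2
D

A rotation by 60 degrees sends (x, y) to (x/2 - sqrt(3)y/2, sqrt(3)x/2 + y/2).
Substitute the transformed coordinates into each option and compare with the original:
(A) x + y  ->  (x/2 - sqrt(3)y/2) + (sqrt(3)x/2 + y/2) = x/2 + sqrt(3)x/2 - sqrt(3)y/2 + y/2   [differs from x + y: not invariant]
(B) x^2 - y^2  ->  (x/2 - sqrt(3)y/2)^2 - (sqrt(3)x/2 + y/2)^2 = -x^2/2 - sqrt(3)xy + y^2/2   [differs from x^2 - y^2: not invariant]
(C) 2x + y  ->  2(x/2 - sqrt(3)y/2) + (sqrt(3)x/2 + y/2) = sqrt(3)x/2 + x - sqrt(3)y + y/2   [differs from 2x + y: not invariant]
(D) x^2 + y^2  ->  (x/2 - sqrt(3)y/2)^2 + (sqrt(3)x/2 + y/2)^2 = x^2 + y^2   [equals x^2 + y^2: invariant]

Only option (D), x^2 + y^2, is unchanged by the transformation.
Geometrically, x^2 + y^2 is the squared distance from the origin, which every rotation about the origin preserves.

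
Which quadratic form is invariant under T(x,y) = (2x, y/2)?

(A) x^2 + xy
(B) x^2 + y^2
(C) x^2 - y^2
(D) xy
D

T multiplies x by 2 and divides y by 2.
Substitute the transformed coordinates into each option and compare with the original:
(A) x^2 + xy  ->  (2x)^2 + (2x)(y/2) = 4x^2 + xy   [differs from x^2 + xy: not invariant]
(B) x^2 + y^2  ->  (2x)^2 + (y/2)^2 = 4x^2 + y^2/4   [differs from x^2 + y^2: not invariant]
(C) x^2 - y^2  ->  (2x)^2 - (y/2)^2 = 4x^2 - y^2/4   [differs from x^2 - y^2: not invariant]
(D) xy  ->  (2x)(y/2) = xy   [equals xy: invariant]

Only option (D), xy, is unchanged by the transformation.
The factors 2 and 1/2 cancel only in the pure product xy.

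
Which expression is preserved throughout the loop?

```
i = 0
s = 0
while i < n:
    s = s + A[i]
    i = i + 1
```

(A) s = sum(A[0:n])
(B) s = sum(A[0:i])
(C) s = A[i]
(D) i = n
B

A loop invariant must hold before the first iteration and be re-established by every execution of the body.

(B) s = sum(A[0:i]): Initially i = 0 and s = 0 = sum of the empty slice A[0:0]. If s = sum(A[0:i]) holds at the top of an iteration, the body sets s to sum(A[0:i]) + A[i] = sum(A[0:i+1]) and then i to i+1, so s = sum(A[0:i]) holds again. At exit i = n, giving s = sum(A[0:n]).

The other options fail:
(A) s = sum(A[0:n]): false before the loop (s = 0, not the full sum) -- it only becomes true at exit.
(C) s = A[i]: after the first iteration s = A[0] but i = 1, so s = A[i] compares s with the wrong element (and fails in general).
(D) i = n: false initially (i = 0); it is the exit condition, not an invariant.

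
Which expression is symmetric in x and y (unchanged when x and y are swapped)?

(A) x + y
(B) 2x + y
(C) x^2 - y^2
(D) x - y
A

A symmetric expression is unchanged when the variables are permuted; here the transformation to test is the swap (x, y) -> (y, x).
Substitute the transformed coordinates into each option and compare with the original:
(A) x + y  ->  (y) + (x) = x + y   [equals x + y: invariant]
(B) 2x + y  ->  2(y) + (x) = x + 2y   [differs from 2x + y: not invariant]
(C) x^2 - y^2  ->  (y)^2 - (x)^2 = -x^2 + y^2   [differs from x^2 - y^2: not invariant]
(D) x - y  ->  (y) - (x) = -x + y   [differs from x - y: not invariant]

Only option (A), x + y, is unchanged by the transformation.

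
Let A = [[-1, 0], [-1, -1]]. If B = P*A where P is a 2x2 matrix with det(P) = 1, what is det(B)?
1

By the multiplicative property of determinants, det(B) = det(P*A) = det(P) * det(A) = det(A),
so the determinant is invariant under multiplication by any determinant-1 matrix; we just need det(A).

det(A) = (-1)(-1) - (0)(-1) = 1 - 0 = 1

Therefore det(B) = 1 * 1 = 1.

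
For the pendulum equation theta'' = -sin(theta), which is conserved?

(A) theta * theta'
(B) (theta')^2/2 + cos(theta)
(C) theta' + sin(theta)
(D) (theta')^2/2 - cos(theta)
D

A first integral I satisfies dI/dt = 0 along every solution. Differentiate each option and use the equation of motion:
(A) d/dt[theta * theta'] = (theta')^2 + theta theta'' = (theta')^2 - theta sin(theta), not identically 0
(B) d/dt[(theta')^2/2 + cos(theta)] = theta' theta'' - sin(theta) theta' = -2 theta' sin(theta), not identically 0
(C) d/dt[theta' + sin(theta)] = theta'' + cos(theta) theta' = -sin(theta) + theta' cos(theta), not identically 0
(D) d/dt[(theta')^2/2 - cos(theta)] = theta' theta'' + sin(theta) theta' = theta'(-sin(theta)) + theta' sin(theta) = 0

Only (D) has zero time-derivative. This is the total energy: kinetic (theta')^2/2 plus potential -cos(theta).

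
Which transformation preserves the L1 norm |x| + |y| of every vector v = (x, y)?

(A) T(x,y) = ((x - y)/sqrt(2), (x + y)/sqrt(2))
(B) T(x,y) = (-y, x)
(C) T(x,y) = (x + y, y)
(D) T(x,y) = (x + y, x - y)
B

A transformation preserves a norm if ||T(v)|| = ||v|| for every v; a single vector where the norm changes rules an option out.

(A) T(x,y) = ((x - y)/sqrt(2), (x + y)/sqrt(2)): v = (1, 0) has norm |1| + |0| = 1, but T(v) = (sqrt(2)/2, sqrt(2)/2) has norm sqrt(2) -- not preserved.
(B) T(x,y) = (-y, x): preserves the norm -- it only permutes the coordinates and/or flips signs, which leaves |x| + |y| unchanged.
(C) T(x,y) = (x + y, y): v = (0, 1) has norm |0| + |1| = 1, but T(v) = (1, 1) has norm 2 -- not preserved.
(D) T(x,y) = (x + y, x - y): v = (1, 0) has norm |1| + |0| = 1, but T(v) = (1, 1) has norm 2 -- not preserved.

Therefore the answer is (B).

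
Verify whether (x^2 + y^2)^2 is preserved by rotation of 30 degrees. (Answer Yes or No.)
Yes

Applying rotation by 30 degrees: x' = x*cos(30 degrees) - y*sin(30 degrees) = sqrt(3)x/2 - y/2, y' = x*sin(30 degrees) + y*cos(30 degrees) = x/2 + sqrt(3)y/2

Substituting into (x^2 + y^2)^2:
((sqrt(3)x/2 - y/2)^2 + (x/2 + sqrt(3)y/2)^2)^2
= x^4 + 2x^2y^2 + y^4 = (x^2 + y^2)^2

This equals the original expression (x^2 + y^2)^2, so it IS invariant.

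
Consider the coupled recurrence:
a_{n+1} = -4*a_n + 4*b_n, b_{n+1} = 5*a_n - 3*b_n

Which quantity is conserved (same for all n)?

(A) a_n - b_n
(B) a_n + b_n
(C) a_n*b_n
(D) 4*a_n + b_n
B

Replace a_n by a_{n+1} = -4*a_n + 4*b_n and b_n by b_{n+1} = 5*a_n - 3*b_n in each option and simplify:
(A) a_n - b_n  ->  (-4*a_n + 4*b_n) - (5*a_n - 3*b_n) = -9*a_n + 7*b_n   [not conserved]
(B) a_n + b_n  ->  (-4*a_n + 4*b_n) + (5*a_n - 3*b_n) = a_n + b_n   [conserved]
(C) a_n*b_n  ->  (-4*a_n + 4*b_n)*(5*a_n - 3*b_n) = -20*a_n^2 + 32*a_n*b_n - 12*b_n^2   [not conserved]
(D) 4*a_n + b_n  ->  4*(-4*a_n + 4*b_n) + (5*a_n - 3*b_n) = -11*a_n + 13*b_n   [not conserved]

Only (B) a_n + b_n returns to itself after one step, so it is the conserved quantity.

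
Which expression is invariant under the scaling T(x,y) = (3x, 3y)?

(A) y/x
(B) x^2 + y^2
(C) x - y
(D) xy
A

Under the uniform scaling T(x,y) = (3x, 3y):
Substitute the transformed coordinates into each option and compare with the original:
(A) y/x  ->  (3y)/(3x) = y/x   [equals y/x: invariant]
(B) x^2 + y^2  ->  (3x)^2 + (3y)^2 = 9x^2 + 9y^2   [differs from x^2 + y^2: not invariant]
(C) x - y  ->  (3x) - (3y) = 3x - 3y   [differs from x - y: not invariant]
(D) xy  ->  (3x)(3y) = 9xy   [differs from xy: not invariant]

Only option (A), y/x, is unchanged by the transformation.
The common factor 3 cancels in a ratio of coordinates, while sums, products and sums of squares pick up factors of 3 or 9.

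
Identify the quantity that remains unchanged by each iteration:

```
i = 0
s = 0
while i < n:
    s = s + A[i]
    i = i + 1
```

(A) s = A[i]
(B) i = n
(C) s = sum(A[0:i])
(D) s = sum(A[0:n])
C

A loop invariant must hold before the first iteration and be re-established by every execution of the body.

(C) s = sum(A[0:i]): Initially i = 0 and s = 0 = sum of the empty slice A[0:0]. If s = sum(A[0:i]) holds at the top of an iteration, the body sets s to sum(A[0:i]) + A[i] = sum(A[0:i+1]) and then i to i+1, so s = sum(A[0:i]) holds again. At exit i = n, giving s = sum(A[0:n]).

The other options fail:
(A) s = A[i]: after the first iteration s = A[0] but i = 1, so s = A[i] compares s with the wrong element (and fails in general).
(B) i = n: false initially (i = 0); it is the exit condition, not an invariant.
(D) s = sum(A[0:n]): false before the loop (s = 0, not the full sum) -- it only becomes true at exit.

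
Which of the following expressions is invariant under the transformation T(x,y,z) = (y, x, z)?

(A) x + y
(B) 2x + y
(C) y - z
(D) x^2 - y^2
A

Apply T(x,y,z) = (y, x, z) to each option, i.e. replace (x, y, z) by the transformed coordinates.
Substitute the transformed coordinates into each option and compare with the original:
(A) x + y  ->  (y) + (x) = x + y   [equals x + y: invariant]
(B) 2x + y  ->  2(y) + (x) = x + 2y   [differs from 2x + y: not invariant]
(C) y - z  ->  (x) - (z) = x - z   [differs from y - z: not invariant]
(D) x^2 - y^2  ->  (y)^2 - (x)^2 = -x^2 + y^2   [differs from x^2 - y^2: not invariant]

Only option (A), x + y, is unchanged by the transformation.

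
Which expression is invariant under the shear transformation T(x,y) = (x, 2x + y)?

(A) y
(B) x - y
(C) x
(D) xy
C

Under the shear T(x,y) = (x, 2x + y):
Substitute the transformed coordinates into each option and compare with the original:
(A) y  ->  (2x + y) = 2x + y   [differs from y: not invariant]
(B) x - y  ->  (x) - (2x + y) = -x - y   [differs from x - y: not invariant]
(C) x  ->  (x) = x   [equals x: invariant]
(D) xy  ->  (x)(2x + y) = 2x^2 + xy   [differs from xy: not invariant]

Only option (C), x, is unchanged by the transformation.
A vertical shear moves points parallel to the y-axis, so the x-coordinate (and any function of x alone) is unchanged.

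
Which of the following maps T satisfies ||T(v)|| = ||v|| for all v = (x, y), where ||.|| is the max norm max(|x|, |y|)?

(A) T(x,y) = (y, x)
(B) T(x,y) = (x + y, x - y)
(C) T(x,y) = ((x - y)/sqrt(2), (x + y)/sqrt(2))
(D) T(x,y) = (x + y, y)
A

A transformation preserves a norm if ||T(v)|| = ||v|| for every v; a single vector where the norm changes rules an option out.

(A) T(x,y) = (y, x): preserves the norm -- it only permutes the coordinates and/or flips signs, which leaves max(|x|, |y|) unchanged.
(B) T(x,y) = (x + y, x - y): v = (1, 1) has norm max(|1|, |1|) = 1, but T(v) = (2, 0) has norm 2 -- not preserved.
(C) T(x,y) = ((x - y)/sqrt(2), (x + y)/sqrt(2)): v = (1, 0) has norm max(|1|, |0|) = 1, but T(v) = (sqrt(2)/2, sqrt(2)/2) has norm sqrt(2)/2 -- not preserved.
(D) T(x,y) = (x + y, y): v = (1, 1) has norm max(|1|, |1|) = 1, but T(v) = (2, 1) has norm 2 -- not preserved.

Therefore the answer is (A).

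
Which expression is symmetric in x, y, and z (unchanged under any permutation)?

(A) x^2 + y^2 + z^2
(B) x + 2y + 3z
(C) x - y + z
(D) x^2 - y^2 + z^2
A

A symmetric expression is unchanged when the variables are permuted; here the transformation to test is the swap (x, y) -> (y, x).
A symmetric expression must survive every permutation; the single swap x <-> y already eliminates the distractors, and the keyed expression is also unchanged by x <-> z and y <-> z (each variable enters it in exactly the same way).
Substitute the transformed coordinates into each option and compare with the original:
(A) x^2 + y^2 + z^2  ->  (y)^2 + (x)^2 + z^2 = x^2 + y^2 + z^2   [equals x^2 + y^2 + z^2: invariant]
(B) x + 2y + 3z  ->  (y) + 2(x) + 3z = 2x + y + 3z   [differs from x + 2y + 3z: not invariant]
(C) x - y + z  ->  (y) - (x) + z = -x + y + z   [differs from x - y + z: not invariant]
(D) x^2 - y^2 + z^2  ->  (y)^2 - (x)^2 + z^2 = -x^2 + y^2 + z^2   [differs from x^2 - y^2 + z^2: not invariant]

Only option (A), x^2 + y^2 + z^2, is unchanged by the transformation.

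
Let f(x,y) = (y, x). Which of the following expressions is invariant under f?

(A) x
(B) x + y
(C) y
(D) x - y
B

For f(x,y) = (y, x):
After applying f: x' = y, y' = x. So x' + y' = y + x = x + y.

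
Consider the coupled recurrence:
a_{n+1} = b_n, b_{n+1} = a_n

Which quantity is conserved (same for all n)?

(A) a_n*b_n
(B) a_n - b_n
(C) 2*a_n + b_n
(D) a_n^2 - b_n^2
A

Replace a_n by a_{n+1} = b_n and b_n by b_{n+1} = a_n in each option and simplify:
(A) a_n*b_n  ->  (b_n)*(a_n) = a_n*b_n   [conserved]
(B) a_n - b_n  ->  (b_n) - (a_n) = -a_n + b_n   [not conserved]
(C) 2*a_n + b_n  ->  2*(b_n) + (a_n) = a_n + 2*b_n   [not conserved]
(D) a_n^2 - b_n^2  ->  (b_n)^2 - (a_n)^2 = -a_n^2 + b_n^2   [not conserved]

Only (A) a_n*b_n returns to itself after one step, so it is the conserved quantity.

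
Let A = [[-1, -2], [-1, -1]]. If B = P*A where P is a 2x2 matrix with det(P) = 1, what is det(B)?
-1

By the multiplicative property of determinants, det(B) = det(P*A) = det(P) * det(A) = det(A),
so the determinant is invariant under multiplication by any determinant-1 matrix; we just need det(A).

det(A) = (-1)(-1) - (-2)(-1) = 1 - 2 = -1

Therefore det(B) = 1 * (-1) = -1.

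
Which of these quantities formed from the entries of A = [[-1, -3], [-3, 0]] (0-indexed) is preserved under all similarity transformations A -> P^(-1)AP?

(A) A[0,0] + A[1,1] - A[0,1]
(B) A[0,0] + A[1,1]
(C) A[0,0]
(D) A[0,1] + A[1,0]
B

A[0,0] + A[1,1] is the trace of A. By the cyclic property of the trace, tr(P^(-1)AP) = tr(APP^(-1)) = tr(A), so it is the same for every matrix similar to A.

The other combinations are not similarity invariants. For example, take P = [[2, 1], [1, 1]] (det P = 1), so P^(-1) = [[1, -1], [-1, 2]] and
B = P^(-1)AP = [[1, -1], [-7, -2]].
Evaluating each option on A and on B:
(A) A[0,0] + A[1,1] - A[0,1]: 2 for A, 0 for B -> changes
(B) A[0,0] + A[1,1]: -1 for A, -1 for B -> unchanged
(C) A[0,0]: -1 for A, 1 for B -> changes
(D) A[0,1] + A[1,0]: -6 for A, -8 for B -> changes

Only (B) A[0,0] + A[1,1] = -1 survives (and it does so for every P, not just this one), so it is the invariant.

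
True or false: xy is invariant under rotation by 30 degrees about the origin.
False

Applying rotation by 30 degrees: x' = x*cos(30 degrees) - y*sin(30 degrees) = sqrt(3)x/2 - y/2, y' = x*sin(30 degrees) + y*cos(30 degrees) = x/2 + sqrt(3)y/2

Substituting into xy:
(sqrt(3)x/2 - y/2)(x/2 + sqrt(3)y/2)
= sqrt(3)x^2/4 + xy/2 - sqrt(3)y^2/4

This differs from the original expression xy, so it is NOT invariant.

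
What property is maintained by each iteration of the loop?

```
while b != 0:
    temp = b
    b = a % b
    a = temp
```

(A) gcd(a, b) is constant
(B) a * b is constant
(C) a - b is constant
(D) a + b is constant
A

A loop invariant must hold before the first iteration and be re-established by every execution of the body.

(A) gcd(a, b) is constant: One iteration replaces (a, b) by (b, a mod b). Since a mod b = a - q*b for an integer q, any common divisor of a and b divides b and a mod b, and conversely; hence gcd(b, a mod b) = gcd(a, b). For instance (18, 4) -> (4, 2) keeps gcd = 2. At exit b = 0 and a = gcd of the original inputs.

The other options fail:
(B) a * b is constant: e.g. (a, b) = (18, 4) -> (4, 2): the product goes from 72 to 8.
(C) a - b is constant: e.g. (a, b) = (18, 4) -> (4, 2): the difference goes from 14 to 2.
(D) a + b is constant: e.g. (a, b) = (18, 4) -> (4, 2): the sum goes from 22 to 6.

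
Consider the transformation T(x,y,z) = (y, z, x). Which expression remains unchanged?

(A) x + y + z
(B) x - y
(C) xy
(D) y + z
A

Apply T(x,y,z) = (y, z, x) to each option, i.e. replace (x, y, z) by the transformed coordinates.
Substitute the transformed coordinates into each option and compare with the original:
(A) x + y + z  ->  (y) + (z) + (x) = x + y + z   [equals x + y + z: invariant]
(B) x - y  ->  (y) - (z) = y - z   [differs from x - y: not invariant]
(C) xy  ->  (y)(z) = yz   [differs from xy: not invariant]
(D) y + z  ->  (z) + (x) = x + z   [differs from y + z: not invariant]

Only option (A), x + y + z, is unchanged by the transformation.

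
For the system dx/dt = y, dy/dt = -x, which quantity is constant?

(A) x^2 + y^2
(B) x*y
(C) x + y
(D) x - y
A

A first integral I satisfies dI/dt = 0 along every solution. Differentiate each option and use the equation of motion:
(A) d/dt[x^2 + y^2] = 2x*dx/dt + 2y*dy/dt = 2x*y + 2y*(-x) = 0
(B) d/dt[x*y] = (dx/dt)y + x(dy/dt) = y^2 - x^2, not identically 0
(C) d/dt[x + y] = y + (-x) = y - x, not identically 0
(D) d/dt[x - y] = y - (-x) = x + y, not identically 0

Only (A) has zero time-derivative. So x^2 + y^2 (the squared radius; trajectories are circles) is the conserved quantity.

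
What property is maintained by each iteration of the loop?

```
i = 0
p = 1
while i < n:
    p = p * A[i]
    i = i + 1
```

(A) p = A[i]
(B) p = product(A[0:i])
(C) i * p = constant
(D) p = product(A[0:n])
B

A loop invariant must hold before the first iteration and be re-established by every execution of the body.

(B) p = product(A[0:i]): Initially i = 0 and p = 1 = product of the empty slice A[0:0]. If p = product(A[0:i]) holds at the top of an iteration, the body sets p to product(A[0:i]) * A[i] = product(A[0:i+1]) and then i to i+1, so the property is restored. At exit i = n, giving p = product(A[0:n]).

The other options fail:
(A) p = A[i]: after the first iteration p = A[0] but i = 1; in general p is a product of several elements, not a single one.
(C) i * p = constant: initially i * p = 0, but after one iteration it is 1 * A[0], which is nonzero in general.
(D) p = product(A[0:n]): false before the loop (p = 1, not the full product) -- it only becomes true at exit.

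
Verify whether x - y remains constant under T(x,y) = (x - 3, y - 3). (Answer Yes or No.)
Yes

Substitute T(x,y) = (x - 3, y - 3) into the expression and compare with the original.

Original: x - y
After applying T: (x - 3) - (y - 3) = x - y

This is identical to the original x - y, so the expression is invariant.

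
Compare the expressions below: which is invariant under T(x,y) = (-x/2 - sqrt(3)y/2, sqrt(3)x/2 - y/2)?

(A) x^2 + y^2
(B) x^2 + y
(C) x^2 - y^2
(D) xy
A

An expression E(x,y) is invariant under T if E(T(x,y)) = E(x,y). Here T(x,y) = (-x/2 - sqrt(3)y/2, sqrt(3)x/2 - y/2).
Substitute the transformed coordinates into each option and compare with the original:
(A) x^2 + y^2  ->  (-x/2 - sqrt(3)y/2)^2 + (sqrt(3)x/2 - y/2)^2 = x^2 + y^2   [equals x^2 + y^2: invariant]
(B) x^2 + y  ->  (-x/2 - sqrt(3)y/2)^2 + (sqrt(3)x/2 - y/2) = x^2/4 + sqrt(3)xy/2 + sqrt(3)x/2 + 3y^2/4 - y/2   [differs from x^2 + y: not invariant]
(C) x^2 - y^2  ->  (-x/2 - sqrt(3)y/2)^2 - (sqrt(3)x/2 - y/2)^2 = -x^2/2 + sqrt(3)xy + y^2/2   [differs from x^2 - y^2: not invariant]
(D) xy  ->  (-x/2 - sqrt(3)y/2)(sqrt(3)x/2 - y/2) = -sqrt(3)x^2/4 - xy/2 + sqrt(3)y^2/4   [differs from xy: not invariant]

Only option (A), x^2 + y^2, is unchanged by the transformation.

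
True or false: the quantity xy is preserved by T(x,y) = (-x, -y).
True

Substitute T(x,y) = (-x, -y) into the expression and compare with the original.

Original: xy
After applying T: (-x)(-y) = xy

This is identical to the original xy, so the expression is invariant.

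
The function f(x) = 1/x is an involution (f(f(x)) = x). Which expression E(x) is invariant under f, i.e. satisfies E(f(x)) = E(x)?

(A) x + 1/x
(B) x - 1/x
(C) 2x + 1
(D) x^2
A

Replace x by f(x) = 1/x in each option and simplify. As a quick numerical cross-check, also compare E(5) with E(f(5)) = E(1/5).

(A) x + 1/x  ->  (1/x) + 1/(1/x), which simplifies back to x + 1/x; check: E(5) = 26/5, E(1/5) = 26/5.   [invariant]
(B) x - 1/x  ->  (1/x) - 1/(1/x) = -x + 1/x; check: E(5) = 24/5 but E(1/5) = -24/5.   [not invariant]
(C) 2x + 1  ->  2(1/x) + 1 = (x + 2)/x; check: E(5) = 11 but E(1/5) = 7/5.   [not invariant]
(D) x^2  ->  (1/x)^2 = x^(-2); check: E(5) = 25 but E(1/5) = 1/25.   [not invariant]

Only (A) is unchanged. E is symmetric under swapping x with f(x) = 1/x, which is exactly what an involution does.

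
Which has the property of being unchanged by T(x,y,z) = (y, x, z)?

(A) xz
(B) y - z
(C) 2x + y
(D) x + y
D

Apply T(x,y,z) = (y, x, z) to each option, i.e. replace (x, y, z) by the transformed coordinates.
Substitute the transformed coordinates into each option and compare with the original:
(A) xz  ->  (y)(z) = yz   [differs from xz: not invariant]
(B) y - z  ->  (x) - (z) = x - z   [differs from y - z: not invariant]
(C) 2x + y  ->  2(y) + (x) = x + 2y   [differs from 2x + y: not invariant]
(D) x + y  ->  (y) + (x) = x + y   [equals x + y: invariant]

Only option (D), x + y, is unchanged by the transformation.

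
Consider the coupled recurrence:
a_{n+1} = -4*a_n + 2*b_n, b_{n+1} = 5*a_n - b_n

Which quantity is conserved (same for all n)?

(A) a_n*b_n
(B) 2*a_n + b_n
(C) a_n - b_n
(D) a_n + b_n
D

Replace a_n by a_{n+1} = -4*a_n + 2*b_n and b_n by b_{n+1} = 5*a_n - b_n in each option and simplify:
(A) a_n*b_n  ->  (-4*a_n + 2*b_n)*(5*a_n - b_n) = -20*a_n^2 + 14*a_n*b_n - 2*b_n^2   [not conserved]
(B) 2*a_n + b_n  ->  2*(-4*a_n + 2*b_n) + (5*a_n - b_n) = -3*a_n + 3*b_n   [not conserved]
(C) a_n - b_n  ->  (-4*a_n + 2*b_n) - (5*a_n - b_n) = -9*a_n + 3*b_n   [not conserved]
(D) a_n + b_n  ->  (-4*a_n + 2*b_n) + (5*a_n - b_n) = a_n + b_n   [conserved]

Only (D) a_n + b_n returns to itself after one step, so it is the conserved quantity.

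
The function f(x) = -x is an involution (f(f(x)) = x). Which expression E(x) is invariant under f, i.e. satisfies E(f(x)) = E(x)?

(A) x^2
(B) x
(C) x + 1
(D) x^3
A

Replace x by f(x) = -x in each option and simplify. As a quick numerical cross-check, also compare E(3) with E(f(3)) = E(-3).

(A) x^2  ->  (-x)^2, which simplifies back to x^2; check: E(3) = 9, E(-3) = 9.   [invariant]
(B) x  ->  (-x) = -x; check: E(3) = 3 but E(-3) = -3.   [not invariant]
(C) x + 1  ->  (-x) + 1 = 1 - x; check: E(3) = 4 but E(-3) = -2.   [not invariant]
(D) x^3  ->  (-x)^3 = -x^3; check: E(3) = 27 but E(-3) = -27.   [not invariant]

Only (A) is unchanged. E is symmetric under swapping x with f(x) = -x, which is exactly what an involution does.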